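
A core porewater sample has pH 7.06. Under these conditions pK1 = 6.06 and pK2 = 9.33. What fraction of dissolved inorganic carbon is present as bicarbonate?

α₁ = 0.905

α₁ = 1 / (1 + [H⁺]/K1 + K2/[H⁺]) = 1 / (1 + 10^-1.00 + 10^-2.27)
   = 1 / (1 + 0.10000 + 0.0053703) = 1/1.1054 = 0.9047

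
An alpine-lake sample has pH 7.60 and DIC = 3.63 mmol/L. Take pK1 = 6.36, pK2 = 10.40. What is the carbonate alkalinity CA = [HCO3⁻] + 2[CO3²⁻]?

CA = [HCO3⁻] + 2[CO3²⁻] = (α₁ + 2α₂)·DIC
At pH 7.60: [H⁺]/K1 = 10^-1.24 = 0.057544, K2/[H⁺] = 10^-2.80 = 0.0015849
α₁ = 1/(1 + 0.057544 + 0.0015849) = 1/1.0591 = 0.9442; α₂ = α₁·K2/[H⁺] = 0.001496
α₁ + 2α₂ = 0.9472
CA = 0.9472 × 3.63 = 3.44 mmol/L

CA = 3.44 mmol/L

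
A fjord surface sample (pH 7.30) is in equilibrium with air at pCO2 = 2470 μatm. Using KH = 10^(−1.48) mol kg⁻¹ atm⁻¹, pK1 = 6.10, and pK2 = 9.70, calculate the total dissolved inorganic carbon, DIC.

DIC = 1.38 mmol/kg

[CO2*] = KH · pCO2 = 10^(−1.48) × 2470×10^-6 = 8.179×10^-5 mol/kg
α₀ = 1/(1 + K1/[H⁺] + K1K2/[H⁺]²) = 1/(1 + 10^+1.20 + 10^-1.20) = 0.05913
DIC = [CO2*]/α₀ = 8.179×10^-5 / 0.05913 = 1.38 mmol/kg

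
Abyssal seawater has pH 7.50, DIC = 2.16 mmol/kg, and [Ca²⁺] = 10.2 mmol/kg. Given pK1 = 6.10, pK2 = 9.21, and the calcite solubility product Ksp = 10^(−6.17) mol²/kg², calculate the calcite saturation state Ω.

Ω = 0.600

α₂ = 1 / (1 + [H⁺]/K2 + [H⁺]²/(K1K2)) = 1 / (1 + 10^+1.71 + 10^+0.31)
   = 1 / (1 + 51.286 + 2.0417) = 1/54.328 = 0.01841
[CO3²⁻] = α₂ × DIC = 0.01841 × 2.16 = 0.03976 mmol/kg
Ksp = 10^(−6.17) = 6.761×10^-7
Ω = [Ca²⁺][CO3²⁻]/Ksp = (10.2×10^-3)(3.976×10^-5) / 6.761×10^-7 = 0.600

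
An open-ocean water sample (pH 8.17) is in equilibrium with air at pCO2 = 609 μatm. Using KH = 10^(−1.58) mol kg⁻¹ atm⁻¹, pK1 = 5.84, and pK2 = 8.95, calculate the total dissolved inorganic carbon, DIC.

DIC = 4.01 mmol/kg

[CO2*] = KH · pCO2 = 10^(−1.58) × 609×10^-6 = 1.602×10^-5 mol/kg
α₀ = 1/(1 + K1/[H⁺] + K1K2/[H⁺]²) = 1/(1 + 10^+2.33 + 10^+1.55) = 0.003996
DIC = [CO2*]/α₀ = 1.602×10^-5 / 0.003996 = 4.01 mmol/kg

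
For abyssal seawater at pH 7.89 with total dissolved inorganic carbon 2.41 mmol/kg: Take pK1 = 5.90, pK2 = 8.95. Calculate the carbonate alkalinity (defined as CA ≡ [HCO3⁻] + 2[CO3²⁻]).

CA = 2.58 mmol/kg

CA = [HCO3⁻] + 2[CO3²⁻] = (α₁ + 2α₂)·DIC
At pH 7.89: [H⁺]/K1 = 10^-1.99 = 0.010233, K2/[H⁺] = 10^-1.06 = 0.087096
α₁ = 1/(1 + 0.010233 + 0.087096) = 1/1.0973 = 0.9113; α₂ = α₁·K2/[H⁺] = 0.07937
α₁ + 2α₂ = 1.0700
CA = 1.0700 × 2.41 = 2.58 mmol/kg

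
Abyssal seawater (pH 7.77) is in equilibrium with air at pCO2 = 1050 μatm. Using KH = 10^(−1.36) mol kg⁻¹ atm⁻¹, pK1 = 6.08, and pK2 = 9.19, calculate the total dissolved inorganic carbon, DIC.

DIC = 2.38 mmol/kg

[CO2*] = KH · pCO2 = 10^(−1.36) × 1050×10^-6 = 4.583×10^-5 mol/kg
α₀ = 1/(1 + K1/[H⁺] + K1K2/[H⁺]²) = 1/(1 + 10^+1.69 + 10^+0.27) = 0.01929
DIC = [CO2*]/α₀ = 4.583×10^-5 / 0.01929 = 2.38 mmol/kg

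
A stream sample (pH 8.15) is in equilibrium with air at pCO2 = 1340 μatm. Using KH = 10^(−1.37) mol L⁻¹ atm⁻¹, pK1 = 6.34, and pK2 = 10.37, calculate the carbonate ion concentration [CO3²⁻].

[CO3²⁻] = 0.0222 mmol/L

[CO2*] = KH · pCO2 = 10^(−1.37) × 1340×10^-6 = 5.716×10^-5 mol/L
α₀ = 1/(1 + K1/[H⁺] + K1K2/[H⁺]²) = 1/(1 + 10^+1.81 + 10^-0.41) = 0.01516
DIC = [CO2*]/α₀ = 5.716×10^-5 / 0.01516 = 3.770 mmol/L
[CO3²⁻] = α₂·DIC; α₂ = 0.005899, so [CO3²⁻] = 0.005899 × 3.770 = 0.0222 mmol/L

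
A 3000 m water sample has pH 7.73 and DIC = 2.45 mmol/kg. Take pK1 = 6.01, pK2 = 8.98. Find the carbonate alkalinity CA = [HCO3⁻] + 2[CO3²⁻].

CA = [HCO3⁻] + 2[CO3²⁻] = (α₁ + 2α₂)·DIC
At pH 7.73: [H⁺]/K1 = 10^-1.72 = 0.019055, K2/[H⁺] = 10^-1.25 = 0.056234
α₁ = 1/(1 + 0.019055 + 0.056234) = 1/1.0753 = 0.9300; α₂ = α₁·K2/[H⁺] = 0.05230
α₁ + 2α₂ = 1.0346
CA = 1.0346 × 2.45 = 2.53 mmol/kg

CA = 2.53 mmol/kg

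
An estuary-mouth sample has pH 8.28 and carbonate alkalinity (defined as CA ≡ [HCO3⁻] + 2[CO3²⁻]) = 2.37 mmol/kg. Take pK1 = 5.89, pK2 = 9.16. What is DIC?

DIC = 2.13 mmol/kg

CA = [HCO3⁻] + 2[CO3²⁻] = (α₁ + 2α₂)·DIC
At pH 8.28: [H⁺]/K1 = 10^-2.39 = 0.0040738, K2/[H⁺] = 10^-0.88 = 0.13183
α₁ = 1/(1 + 0.0040738 + 0.13183) = 1/1.1359 = 0.8804; α₂ = α₁·K2/[H⁺] = 0.1161
α₁ + 2α₂ = 1.1125
DIC = CA / (α₁ + 2α₂) = 2.37 / 1.1125 = 2.13 mmol/kg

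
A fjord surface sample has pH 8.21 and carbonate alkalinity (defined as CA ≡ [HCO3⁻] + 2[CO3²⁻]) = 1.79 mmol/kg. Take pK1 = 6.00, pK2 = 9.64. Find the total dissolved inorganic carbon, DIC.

DIC = 1.74 mmol/kg

CA = [HCO3⁻] + 2[CO3²⁻] = (α₁ + 2α₂)·DIC
At pH 8.21: [H⁺]/K1 = 10^-2.21 = 0.0061660, K2/[H⁺] = 10^-1.43 = 0.037154
α₁ = 1/(1 + 0.0061660 + 0.037154) = 1/1.0433 = 0.9585; α₂ = α₁·K2/[H⁺] = 0.03561
α₁ + 2α₂ = 1.0297
DIC = CA / (α₁ + 2α₂) = 1.79 / 1.0297 = 1.74 mmol/kg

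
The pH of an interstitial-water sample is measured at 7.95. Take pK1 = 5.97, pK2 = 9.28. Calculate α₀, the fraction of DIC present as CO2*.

α₀ = 1 / (1 + K1/[H⁺] + K1K2/[H⁺]²) = 1 / (1 + 10^+1.98 + 10^+0.65)
   = 1 / (1 + 95.499 + 4.4668) = 1/100.97 = 0.009904

α₀ = 0.00990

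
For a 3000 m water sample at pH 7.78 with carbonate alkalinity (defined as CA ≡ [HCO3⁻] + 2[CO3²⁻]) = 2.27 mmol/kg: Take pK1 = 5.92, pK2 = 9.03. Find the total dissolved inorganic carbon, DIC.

DIC = 2.18 mmol/kg

CA = [HCO3⁻] + 2[CO3²⁻] = (α₁ + 2α₂)·DIC
At pH 7.78: [H⁺]/K1 = 10^-1.86 = 0.013804, K2/[H⁺] = 10^-1.25 = 0.056234
α₁ = 1/(1 + 0.013804 + 0.056234) = 1/1.0700 = 0.9345; α₂ = α₁·K2/[H⁺] = 0.05255
α₁ + 2α₂ = 1.0397
DIC = CA / (α₁ + 2α₂) = 2.27 / 1.0397 = 2.18 mmol/kg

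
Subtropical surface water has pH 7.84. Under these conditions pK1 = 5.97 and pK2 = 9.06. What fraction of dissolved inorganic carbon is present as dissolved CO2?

α₀ = 0.0126

α₀ = 1 / (1 + K1/[H⁺] + K1K2/[H⁺]²) = 1 / (1 + 10^+1.87 + 10^+0.65)
   = 1 / (1 + 74.131 + 4.4668) = 1/79.598 = 0.01256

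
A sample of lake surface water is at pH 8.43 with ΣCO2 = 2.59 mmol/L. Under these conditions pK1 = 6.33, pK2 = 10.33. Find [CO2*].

α₀ = 1 / (1 + K1/[H⁺] + K1K2/[H⁺]²) = 1 / (1 + 10^+2.10 + 10^+0.20)
   = 1 / (1 + 125.89 + 1.5849) = 1/128.48 = 0.007783
[CO2*] = α₀ × DIC = 0.007783 × 2.59 = 0.0202 mmol/L

[CO2*] = 0.0202 mmol/L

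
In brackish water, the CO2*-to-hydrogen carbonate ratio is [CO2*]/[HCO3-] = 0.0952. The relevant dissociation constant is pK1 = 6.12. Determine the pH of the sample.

From K1 = [H⁺][HCO3-]/[CO2*]:  pH = pK1 − log₁₀([CO2*]/[HCO3-])
log₁₀(0.0952) = -1.021
pH = 6.12 − (-1.021) = 7.14

pH = 7.14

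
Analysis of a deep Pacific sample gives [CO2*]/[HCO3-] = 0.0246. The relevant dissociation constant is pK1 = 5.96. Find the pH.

pH = 7.57

From K1 = [H⁺][HCO3-]/[CO2*]:  pH = pK1 − log₁₀([CO2*]/[HCO3-])
log₁₀(0.0246) = -1.609
pH = 5.96 − (-1.609) = 7.57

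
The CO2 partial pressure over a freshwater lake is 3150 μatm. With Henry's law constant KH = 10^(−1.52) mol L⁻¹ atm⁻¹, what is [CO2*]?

[CO2*] = 95.1 μmol/L

KH = 10^(−1.52) = 3.020×10^-2 mol L⁻¹ atm⁻¹
[CO2*] = KH · pCO2 = 3.020×10^-2 × 3150×10^-6 atm = 9.51×10^-5 mol/L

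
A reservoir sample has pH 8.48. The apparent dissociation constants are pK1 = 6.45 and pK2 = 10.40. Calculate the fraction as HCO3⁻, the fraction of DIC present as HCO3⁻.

α₁ = 0.979

α₁ = 1 / (1 + [H⁺]/K1 + K2/[H⁺]) = 1 / (1 + 10^-2.03 + 10^-1.92)
   = 1 / (1 + 0.0093325 + 0.012023) = 1/1.0214 = 0.9791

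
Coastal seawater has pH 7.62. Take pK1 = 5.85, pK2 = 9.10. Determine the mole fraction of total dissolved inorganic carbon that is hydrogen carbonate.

α₁ = 1 / (1 + [H⁺]/K1 + K2/[H⁺]) = 1 / (1 + 10^-1.77 + 10^-1.48)
   = 1 / (1 + 0.016982 + 0.033113) = 1/1.0501 = 0.9523

α₁ = 0.952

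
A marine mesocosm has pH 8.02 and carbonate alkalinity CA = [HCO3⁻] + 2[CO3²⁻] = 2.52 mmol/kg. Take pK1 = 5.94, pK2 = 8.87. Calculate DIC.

DIC = 2.26 mmol/kg

CA = [HCO3⁻] + 2[CO3²⁻] = (α₁ + 2α₂)·DIC
At pH 8.02: [H⁺]/K1 = 10^-2.08 = 0.0083176, K2/[H⁺] = 10^-0.85 = 0.14125
α₁ = 1/(1 + 0.0083176 + 0.14125) = 1/1.1496 = 0.8699; α₂ = α₁·K2/[H⁺] = 0.1229
α₁ + 2α₂ = 1.1156
DIC = CA / (α₁ + 2α₂) = 2.52 / 1.1156 = 2.26 mmol/kg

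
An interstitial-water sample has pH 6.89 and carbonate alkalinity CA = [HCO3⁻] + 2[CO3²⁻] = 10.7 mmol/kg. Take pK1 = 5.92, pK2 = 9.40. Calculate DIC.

CA = [HCO3⁻] + 2[CO3²⁻] = (α₁ + 2α₂)·DIC
At pH 6.89: [H⁺]/K1 = 10^-0.97 = 0.10715, K2/[H⁺] = 10^-2.51 = 0.0030903
α₁ = 1/(1 + 0.10715 + 0.0030903) = 1/1.1102 = 0.9007; α₂ = α₁·K2/[H⁺] = 0.002783
α₁ + 2α₂ = 0.9063
DIC = CA / (α₁ + 2α₂) = 10.7 / 0.9063 = 11.8 mmol/kg

DIC = 11.8 mmol/kg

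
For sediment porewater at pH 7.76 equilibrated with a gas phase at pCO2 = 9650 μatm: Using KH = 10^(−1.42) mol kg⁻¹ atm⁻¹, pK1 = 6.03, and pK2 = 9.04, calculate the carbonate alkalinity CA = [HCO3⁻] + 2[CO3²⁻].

CA = 21.8 mmol/kg

[CO2*] = KH · pCO2 = 10^(−1.42) × 9650×10^-6 = 3.669×10^-4 mol/kg
α₀ = 1/(1 + K1/[H⁺] + K1K2/[H⁺]²) = 1/(1 + 10^+1.73 + 10^+0.45) = 0.01738
DIC = [CO2*]/α₀ = 3.669×10^-4 / 0.01738 = 21.10 mmol/kg
CA = (α₁ + 2α₂)·DIC = (0.9336 + 2×0.04900) × 21.10 = 21.8 mmol/kg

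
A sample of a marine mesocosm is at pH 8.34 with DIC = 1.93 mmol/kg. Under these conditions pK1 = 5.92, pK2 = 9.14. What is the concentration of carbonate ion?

α₂ = 1 / (1 + [H⁺]/K2 + [H⁺]²/(K1K2)) = 1 / (1 + 10^+0.80 + 10^-1.62)
   = 1 / (1 + 6.3096 + 0.023988) = 1/7.3336 = 0.1364
[CO3²⁻] = α₂ × DIC = 0.1364 × 1.93 = 0.263 mmol/kg

[CO3²⁻] = 0.263 mmol/kg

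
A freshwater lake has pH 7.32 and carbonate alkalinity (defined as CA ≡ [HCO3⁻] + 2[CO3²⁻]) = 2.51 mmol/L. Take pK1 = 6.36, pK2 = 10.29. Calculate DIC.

CA = [HCO3⁻] + 2[CO3²⁻] = (α₁ + 2α₂)·DIC
At pH 7.32: [H⁺]/K1 = 10^-0.96 = 0.10965, K2/[H⁺] = 10^-2.97 = 0.0010715
α₁ = 1/(1 + 0.10965 + 0.0010715) = 1/1.1107 = 0.9003; α₂ = α₁·K2/[H⁺] = 0.0009647
α₁ + 2α₂ = 0.9022
DIC = CA / (α₁ + 2α₂) = 2.51 / 0.9022 = 2.78 mmol/L

DIC = 2.78 mmol/L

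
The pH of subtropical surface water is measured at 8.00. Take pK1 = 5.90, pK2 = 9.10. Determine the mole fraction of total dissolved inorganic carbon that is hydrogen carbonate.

α₁ = 1 / (1 + [H⁺]/K1 + K2/[H⁺]) = 1 / (1 + 10^-2.10 + 10^-1.10)
   = 1 / (1 + 0.0079433 + 0.079433) = 1/1.0874 = 0.9196

α₁ = 0.920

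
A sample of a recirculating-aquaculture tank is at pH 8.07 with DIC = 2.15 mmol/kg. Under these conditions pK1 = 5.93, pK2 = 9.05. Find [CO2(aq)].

[CO2*] = 14.0 μmol/kg

α₀ = 1 / (1 + K1/[H⁺] + K1K2/[H⁺]²) = 1 / (1 + 10^+2.14 + 10^+1.16)
   = 1 / (1 + 138.04 + 14.454) = 1/153.49 = 0.006515
[CO2*] = α₀ × DIC = 0.006515 × 2.15 = 0.0140 mmol/kg = 14.0 μmol/kg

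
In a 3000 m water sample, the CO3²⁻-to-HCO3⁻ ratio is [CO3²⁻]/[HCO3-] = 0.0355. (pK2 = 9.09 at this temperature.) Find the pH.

From K2 = [H⁺][CO3²⁻]/[HCO3-]:  pH = pK2 + log₁₀([CO3²⁻]/[HCO3-])
log₁₀(0.0355) = -1.450
pH = 9.09 + (-1.450) = 7.64

pH = 7.64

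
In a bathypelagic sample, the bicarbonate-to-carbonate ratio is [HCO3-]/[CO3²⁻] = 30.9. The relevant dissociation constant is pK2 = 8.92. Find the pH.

From K2 = [H⁺][CO3²⁻]/[HCO3-]:  pH = pK2 − log₁₀([HCO3-]/[CO3²⁻])
log₁₀(30.9) = +1.490
pH = 8.92 − (+1.490) = 7.43

pH = 7.43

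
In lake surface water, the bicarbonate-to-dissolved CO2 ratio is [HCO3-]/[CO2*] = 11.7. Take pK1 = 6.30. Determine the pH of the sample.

pH = 7.37

From K1 = [H⁺][HCO3-]/[CO2*]:  pH = pK1 + log₁₀([HCO3-]/[CO2*])
log₁₀(11.7) = +1.068
pH = 6.30 + (+1.068) = 7.37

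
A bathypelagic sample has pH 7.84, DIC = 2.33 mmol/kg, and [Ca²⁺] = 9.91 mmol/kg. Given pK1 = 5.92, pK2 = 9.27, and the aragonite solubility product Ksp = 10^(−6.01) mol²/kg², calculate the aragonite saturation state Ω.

α₂ = 1 / (1 + [H⁺]/K2 + [H⁺]²/(K1K2)) = 1 / (1 + 10^+1.43 + 10^-0.49)
   = 1 / (1 + 26.915 + 0.32359) = 1/28.239 = 0.03541
[CO3²⁻] = α₂ × DIC = 0.03541 × 2.33 = 0.08251 mmol/kg
Ksp = 10^(−6.01) = 9.772×10^-7
Ω = [Ca²⁺][CO3²⁻]/Ksp = (9.91×10^-3)(8.251×10^-5) / 9.772×10^-7 = 0.837

Ω = 0.837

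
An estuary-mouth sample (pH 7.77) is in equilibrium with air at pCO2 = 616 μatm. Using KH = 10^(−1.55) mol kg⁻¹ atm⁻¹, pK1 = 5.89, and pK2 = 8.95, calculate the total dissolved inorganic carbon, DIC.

[CO2*] = KH · pCO2 = 10^(−1.55) × 616×10^-6 = 1.736×10^-5 mol/kg
α₀ = 1/(1 + K1/[H⁺] + K1K2/[H⁺]²) = 1/(1 + 10^+1.88 + 10^+0.70) = 0.01221
DIC = [CO2*]/α₀ = 1.736×10^-5 / 0.01221 = 1.42 mmol/kg

DIC = 1.42 mmol/kg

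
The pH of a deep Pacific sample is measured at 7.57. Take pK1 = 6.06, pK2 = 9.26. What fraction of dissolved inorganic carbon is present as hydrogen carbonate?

α₁ = 1 / (1 + [H⁺]/K1 + K2/[H⁺]) = 1 / (1 + 10^-1.51 + 10^-1.69)
   = 1 / (1 + 0.030903 + 0.020417) = 1/1.0513 = 0.9512

α₁ = 0.951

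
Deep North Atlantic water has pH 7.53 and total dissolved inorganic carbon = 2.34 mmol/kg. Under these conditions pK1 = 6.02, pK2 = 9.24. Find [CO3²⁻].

α₂ = 1 / (1 + [H⁺]/K2 + [H⁺]²/(K1K2)) = 1 / (1 + 10^+1.71 + 10^+0.20)
   = 1 / (1 + 51.286 + 1.5849) = 1/53.871 = 0.01856
[CO3²⁻] = α₂ × DIC = 0.01856 × 2.34 = 0.0434 mmol/kg

[CO3²⁻] = 0.0434 mmol/kg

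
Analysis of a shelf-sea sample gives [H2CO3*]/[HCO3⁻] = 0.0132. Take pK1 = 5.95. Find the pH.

From K1 = [H⁺][HCO3⁻]/[H2CO3*]:  pH = pK1 − log₁₀([H2CO3*]/[HCO3⁻])
log₁₀(0.0132) = -1.879
pH = 5.95 − (-1.879) = 7.83

pH = 7.83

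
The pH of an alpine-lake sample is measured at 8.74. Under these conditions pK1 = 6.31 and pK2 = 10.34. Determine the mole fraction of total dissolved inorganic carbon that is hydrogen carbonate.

α₁ = 1 / (1 + [H⁺]/K1 + K2/[H⁺]) = 1 / (1 + 10^-2.43 + 10^-1.60)
   = 1 / (1 + 0.0037154 + 0.025119) = 1/1.0288 = 0.9720

α₁ = 0.972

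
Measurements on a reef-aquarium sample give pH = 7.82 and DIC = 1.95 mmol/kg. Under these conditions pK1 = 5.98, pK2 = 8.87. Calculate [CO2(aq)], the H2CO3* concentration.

[CO2*] = 0.0255 mmol/kg

α₀ = 1 / (1 + K1/[H⁺] + K1K2/[H⁺]²) = 1 / (1 + 10^+1.84 + 10^+0.79)
   = 1 / (1 + 69.183 + 6.1660) = 1/76.349 = 0.01310
[CO2*] = α₀ × DIC = 0.01310 × 1.95 = 0.0255 mmol/kg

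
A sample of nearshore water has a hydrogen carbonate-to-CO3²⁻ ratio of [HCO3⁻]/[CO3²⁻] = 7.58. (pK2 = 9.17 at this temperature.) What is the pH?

From K2 = [H⁺][CO3²⁻]/[HCO3⁻]:  pH = pK2 − log₁₀([HCO3⁻]/[CO3²⁻])
log₁₀(7.58) = +0.880
pH = 9.17 − (+0.880) = 8.29

pH = 8.29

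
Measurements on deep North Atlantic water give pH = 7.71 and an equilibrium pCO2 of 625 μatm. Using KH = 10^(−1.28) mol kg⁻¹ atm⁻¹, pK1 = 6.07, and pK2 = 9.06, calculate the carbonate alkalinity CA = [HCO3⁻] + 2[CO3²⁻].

[CO2*] = KH · pCO2 = 10^(−1.28) × 625×10^-6 = 3.280×10^-5 mol/kg
α₀ = 1/(1 + K1/[H⁺] + K1K2/[H⁺]²) = 1/(1 + 10^+1.64 + 10^+0.29) = 0.02146
DIC = [CO2*]/α₀ = 3.280×10^-5 / 0.02146 = 1.529 mmol/kg
CA = (α₁ + 2α₂)·DIC = (0.9367 + 2×0.04184) × 1.529 = 1.56 mmol/kg

CA = 1.56 mmol/kg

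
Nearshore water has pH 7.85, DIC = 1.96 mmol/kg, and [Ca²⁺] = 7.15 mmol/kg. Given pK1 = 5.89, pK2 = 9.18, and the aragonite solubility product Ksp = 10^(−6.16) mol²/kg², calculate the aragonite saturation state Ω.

α₂ = 1 / (1 + [H⁺]/K2 + [H⁺]²/(K1K2)) = 1 / (1 + 10^+1.33 + 10^-0.63)
   = 1 / (1 + 21.380 + 0.23442) = 1/22.614 = 0.04422
[CO3²⁻] = α₂ × DIC = 0.04422 × 1.96 = 0.08667 mmol/kg
Ksp = 10^(−6.16) = 6.918×10^-7
Ω = [Ca²⁺][CO3²⁻]/Ksp = (7.15×10^-3)(8.667×10^-5) / 6.918×10^-7 = 0.896

Ω = 0.896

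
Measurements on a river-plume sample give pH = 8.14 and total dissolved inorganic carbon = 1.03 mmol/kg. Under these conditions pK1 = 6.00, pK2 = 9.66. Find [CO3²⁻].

α₂ = 1 / (1 + [H⁺]/K2 + [H⁺]²/(K1K2)) = 1 / (1 + 10^+1.52 + 10^-0.62)
   = 1 / (1 + 33.113 + 0.23988) = 1/34.353 = 0.02911
[CO3²⁻] = α₂ × DIC = 0.02911 × 1.03 = 0.0300 mmol/kg

[CO3²⁻] = 0.0300 mmol/kg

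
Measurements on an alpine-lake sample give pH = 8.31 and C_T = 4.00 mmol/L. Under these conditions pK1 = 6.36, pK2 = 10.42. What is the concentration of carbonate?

[CO3²⁻] = 0.0305 mmol/L

α₂ = 1 / (1 + [H⁺]/K2 + [H⁺]²/(K1K2)) = 1 / (1 + 10^+2.11 + 10^+0.16)
   = 1 / (1 + 128.82 + 1.4454) = 1/131.27 = 0.007618
[CO3²⁻] = α₂ × DIC = 0.007618 × 4.00 = 0.0305 mmol/L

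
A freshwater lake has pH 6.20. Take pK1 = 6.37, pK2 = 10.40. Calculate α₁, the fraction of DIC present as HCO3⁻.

α₁ = 1 / (1 + [H⁺]/K1 + K2/[H⁺]) = 1 / (1 + 10^+0.17 + 10^-4.20)
   = 1 / (1 + 1.4791 + 6.3096×10^-5) = 1/2.4792 = 0.4034

α₁ = 0.403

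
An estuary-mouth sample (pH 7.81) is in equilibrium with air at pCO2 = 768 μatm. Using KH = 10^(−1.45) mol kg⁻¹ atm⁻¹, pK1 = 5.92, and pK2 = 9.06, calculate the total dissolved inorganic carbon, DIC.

DIC = 2.26 mmol/kg

[CO2*] = KH · pCO2 = 10^(−1.45) × 768×10^-6 = 2.725×10^-5 mol/kg
α₀ = 1/(1 + K1/[H⁺] + K1K2/[H⁺]²) = 1/(1 + 10^+1.89 + 10^+0.64) = 0.01205
DIC = [CO2*]/α₀ = 2.725×10^-5 / 0.01205 = 2.26 mmol/kg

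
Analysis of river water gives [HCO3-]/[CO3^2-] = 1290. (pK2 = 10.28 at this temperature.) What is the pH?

pH = 7.17

From K2 = [H⁺][CO3^2-]/[HCO3-]:  pH = pK2 − log₁₀([HCO3-]/[CO3^2-])
log₁₀(1290) = +3.111
pH = 10.28 − (+3.111) = 7.17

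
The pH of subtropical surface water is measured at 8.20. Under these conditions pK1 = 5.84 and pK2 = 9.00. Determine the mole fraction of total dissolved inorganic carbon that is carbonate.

α₂ = 0.136

α₂ = 1 / (1 + [H⁺]/K2 + [H⁺]²/(K1K2)) = 1 / (1 + 10^+0.80 + 10^-1.56)
   = 1 / (1 + 6.3096 + 0.027542) = 1/7.3371 = 0.1363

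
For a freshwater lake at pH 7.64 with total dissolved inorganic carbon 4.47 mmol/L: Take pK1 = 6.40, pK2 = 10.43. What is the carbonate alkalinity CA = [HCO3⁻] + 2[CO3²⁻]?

CA = 4.23 mmol/L

CA = [HCO3⁻] + 2[CO3²⁻] = (α₁ + 2α₂)·DIC
At pH 7.64: [H⁺]/K1 = 10^-1.24 = 0.057544, K2/[H⁺] = 10^-2.79 = 0.0016218
α₁ = 1/(1 + 0.057544 + 0.0016218) = 1/1.0592 = 0.9441; α₂ = α₁·K2/[H⁺] = 0.001531
α₁ + 2α₂ = 0.9472
CA = 0.9472 × 4.47 = 4.23 mmol/L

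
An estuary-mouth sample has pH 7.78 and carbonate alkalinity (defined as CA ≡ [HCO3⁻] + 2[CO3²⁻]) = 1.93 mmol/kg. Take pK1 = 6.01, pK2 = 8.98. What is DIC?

DIC = 1.85 mmol/kg

CA = [HCO3⁻] + 2[CO3²⁻] = (α₁ + 2α₂)·DIC
At pH 7.78: [H⁺]/K1 = 10^-1.77 = 0.016982, K2/[H⁺] = 10^-1.20 = 0.063096
α₁ = 1/(1 + 0.016982 + 0.063096) = 1/1.0801 = 0.9259; α₂ = α₁·K2/[H⁺] = 0.05842
α₁ + 2α₂ = 1.0427
DIC = CA / (α₁ + 2α₂) = 1.93 / 1.0427 = 1.85 mmol/kg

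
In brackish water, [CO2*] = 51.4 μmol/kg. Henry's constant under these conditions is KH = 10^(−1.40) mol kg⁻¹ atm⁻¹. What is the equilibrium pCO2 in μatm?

KH = 10^(−1.40) = 3.981×10^-2 mol kg⁻¹ atm⁻¹
pCO2 = [CO2*]/KH = 51.4×10^-6 / 3.981×10^-2 = 1.29×10^-3 atm = 1290 μatm

pCO2 = 1290 μatm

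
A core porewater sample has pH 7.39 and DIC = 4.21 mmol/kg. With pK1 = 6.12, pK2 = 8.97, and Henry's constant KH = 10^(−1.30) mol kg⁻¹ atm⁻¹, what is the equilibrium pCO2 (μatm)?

pCO2 = 4180 μatm

α₀ = 1 / (1 + K1/[H⁺] + K1K2/[H⁺]²) = 1 / (1 + 10^+1.27 + 10^-0.31)
   = 1 / (1 + 18.621 + 0.48978) = 1/20.111 = 0.04972
[CO2*] = α₀ × DIC = 0.04972 × 4.21 = 0.2093 mmol/kg
pCO2 = [CO2*]/KH = 2.093×10^-4 / 5.012×10^-2 = 4180 μatm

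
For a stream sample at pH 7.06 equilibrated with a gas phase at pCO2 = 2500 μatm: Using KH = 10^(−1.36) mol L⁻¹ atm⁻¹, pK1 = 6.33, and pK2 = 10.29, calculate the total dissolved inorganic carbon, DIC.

DIC = 0.696 mmol/L

[CO2*] = KH · pCO2 = 10^(−1.36) × 2500×10^-6 = 1.091×10^-4 mol/L
α₀ = 1/(1 + K1/[H⁺] + K1K2/[H⁺]²) = 1/(1 + 10^+0.73 + 10^-2.50) = 0.1569
DIC = [CO2*]/α₀ = 1.091×10^-4 / 0.1569 = 0.696 mmol/L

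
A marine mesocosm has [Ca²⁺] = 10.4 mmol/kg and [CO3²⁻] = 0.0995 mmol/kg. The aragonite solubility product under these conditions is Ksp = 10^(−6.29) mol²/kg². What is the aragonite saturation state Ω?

Ω = 2.02

Ksp = 10^(−6.29) = 5.129×10^-7
Ω = [Ca²⁺][CO3²⁻]/Ksp = (10.4×10^-3)(0.0995×10^-3) / 5.129×10^-7 = 2.02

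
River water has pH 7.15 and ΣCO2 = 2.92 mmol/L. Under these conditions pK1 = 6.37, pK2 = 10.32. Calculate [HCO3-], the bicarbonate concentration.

α₁ = 1 / (1 + [H⁺]/K1 + K2/[H⁺]) = 1 / (1 + 10^-0.78 + 10^-3.17)
   = 1 / (1 + 0.16596 + 0.00067608) = 1/1.1666 = 0.8572
[HCO3⁻] = α₁ × DIC = 0.8572 × 2.92 = 2.50 mmol/L

[HCO3⁻] = 2.50 mmol/L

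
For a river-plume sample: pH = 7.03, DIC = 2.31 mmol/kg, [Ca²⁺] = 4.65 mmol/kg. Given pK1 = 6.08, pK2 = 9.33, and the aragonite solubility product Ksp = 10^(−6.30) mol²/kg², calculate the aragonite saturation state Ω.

α₂ = 1 / (1 + [H⁺]/K2 + [H⁺]²/(K1K2)) = 1 / (1 + 10^+2.30 + 10^+1.35)
   = 1 / (1 + 199.53 + 22.387) = 1/222.91 = 0.004486
[CO3²⁻] = α₂ × DIC = 0.004486 × 2.31 = 0.01036 mmol/kg = 10.36 μmol/kg
Ksp = 10^(−6.30) = 5.012×10^-7
Ω = [Ca²⁺][CO3²⁻]/Ksp = (4.65×10^-3)(1.036×10^-5) / 5.012×10^-7 = 0.0961

Ω = 0.0961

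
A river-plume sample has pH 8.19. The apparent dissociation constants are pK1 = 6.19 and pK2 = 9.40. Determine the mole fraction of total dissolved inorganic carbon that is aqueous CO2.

α₀ = 1 / (1 + K1/[H⁺] + K1K2/[H⁺]²) = 1 / (1 + 10^+2.00 + 10^+0.79)
   = 1 / (1 + 100.00 + 6.1660) = 1/107.17 = 0.009331

α₀ = 0.00933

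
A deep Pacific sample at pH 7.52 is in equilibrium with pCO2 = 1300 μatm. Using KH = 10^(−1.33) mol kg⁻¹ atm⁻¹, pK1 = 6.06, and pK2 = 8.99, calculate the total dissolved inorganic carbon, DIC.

DIC = 1.87 mmol/kg

[CO2*] = KH · pCO2 = 10^(−1.33) × 1300×10^-6 = 6.081×10^-5 mol/kg
α₀ = 1/(1 + K1/[H⁺] + K1K2/[H⁺]²) = 1/(1 + 10^+1.46 + 10^-0.01) = 0.03245
DIC = [CO2*]/α₀ = 6.081×10^-5 / 0.03245 = 1.87 mmol/kg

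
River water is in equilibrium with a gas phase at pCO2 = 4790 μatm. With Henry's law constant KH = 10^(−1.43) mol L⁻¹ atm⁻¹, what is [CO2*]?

KH = 10^(−1.43) = 3.715×10^-2 mol L⁻¹ atm⁻¹
[CO2*] = KH · pCO2 = 3.715×10^-2 × 4790×10^-6 atm = 1.78×10^-4 mol/L

[CO2*] = 178 μmol/L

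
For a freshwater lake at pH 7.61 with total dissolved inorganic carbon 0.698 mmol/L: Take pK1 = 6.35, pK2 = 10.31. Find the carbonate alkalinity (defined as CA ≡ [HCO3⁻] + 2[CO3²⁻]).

CA = [HCO3⁻] + 2[CO3²⁻] = (α₁ + 2α₂)·DIC
At pH 7.61: [H⁺]/K1 = 10^-1.26 = 0.054954, K2/[H⁺] = 10^-2.70 = 0.0019953
α₁ = 1/(1 + 0.054954 + 0.0019953) = 1/1.0569 = 0.9461; α₂ = α₁·K2/[H⁺] = 0.001888
α₁ + 2α₂ = 0.9499
CA = 0.9499 × 0.698 = 0.663 mmol/L

CA = 0.663 mmol/L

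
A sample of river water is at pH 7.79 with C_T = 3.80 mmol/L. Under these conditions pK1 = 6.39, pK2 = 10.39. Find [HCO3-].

α₁ = 1 / (1 + [H⁺]/K1 + K2/[H⁺]) = 1 / (1 + 10^-1.40 + 10^-2.60)
   = 1 / (1 + 0.039811 + 0.0025119) = 1/1.0423 = 0.9594
[HCO3⁻] = α₁ × DIC = 0.9594 × 3.80 = 3.65 mmol/L

[HCO3⁻] = 3.65 mmol/L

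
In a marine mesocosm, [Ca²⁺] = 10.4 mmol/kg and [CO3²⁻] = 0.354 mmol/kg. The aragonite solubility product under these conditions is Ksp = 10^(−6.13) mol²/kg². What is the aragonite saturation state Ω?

Ksp = 10^(−6.13) = 7.413×10^-7
Ω = [Ca²⁺][CO3²⁻]/Ksp = (10.4×10^-3)(0.354×10^-3) / 7.413×10^-7 = 4.97

Ω = 4.97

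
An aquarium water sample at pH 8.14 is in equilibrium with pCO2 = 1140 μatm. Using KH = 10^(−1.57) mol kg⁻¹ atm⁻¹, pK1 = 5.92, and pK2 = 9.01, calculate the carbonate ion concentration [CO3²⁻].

[CO2*] = KH · pCO2 = 10^(−1.57) × 1140×10^-6 = 3.068×10^-5 mol/kg
α₀ = 1/(1 + K1/[H⁺] + K1K2/[H⁺]²) = 1/(1 + 10^+2.22 + 10^+1.35) = 0.005281
DIC = [CO2*]/α₀ = 3.068×10^-5 / 0.005281 = 5.810 mmol/kg
[CO3²⁻] = α₂·DIC; α₂ = 0.1182, so [CO3²⁻] = 0.1182 × 5.810 = 0.687 mmol/kg

[CO3²⁻] = 0.687 mmol/kg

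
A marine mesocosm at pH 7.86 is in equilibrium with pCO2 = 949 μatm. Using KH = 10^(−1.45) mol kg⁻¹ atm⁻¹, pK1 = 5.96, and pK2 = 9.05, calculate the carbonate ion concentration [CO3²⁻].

[CO3²⁻] = 0.173 mmol/kg

[CO2*] = KH · pCO2 = 10^(−1.45) × 949×10^-6 = 3.367×10^-5 mol/kg
α₀ = 1/(1 + K1/[H⁺] + K1K2/[H⁺]²) = 1/(1 + 10^+1.90 + 10^+0.71) = 0.01169
DIC = [CO2*]/α₀ = 3.367×10^-5 / 0.01169 = 2.881 mmol/kg
[CO3²⁻] = α₂·DIC; α₂ = 0.05994, so [CO3²⁻] = 0.05994 × 2.881 = 0.173 mmol/kg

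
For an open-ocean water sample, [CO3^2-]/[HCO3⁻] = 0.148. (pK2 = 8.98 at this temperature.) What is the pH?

From K2 = [H⁺][CO3^2-]/[HCO3⁻]:  pH = pK2 + log₁₀([CO3^2-]/[HCO3⁻])
log₁₀(0.148) = -0.830
pH = 8.98 + (-0.830) = 8.15

pH = 8.15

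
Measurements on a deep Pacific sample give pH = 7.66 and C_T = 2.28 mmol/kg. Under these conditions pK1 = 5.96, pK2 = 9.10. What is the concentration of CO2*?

α₀ = 1 / (1 + K1/[H⁺] + K1K2/[H⁺]²) = 1 / (1 + 10^+1.70 + 10^+0.26)
   = 1 / (1 + 50.119 + 1.8197) = 1/52.938 = 0.01889
[CO2*] = α₀ × DIC = 0.01889 × 2.28 = 0.0431 mmol/kg

[CO2*] = 0.0431 mmol/kg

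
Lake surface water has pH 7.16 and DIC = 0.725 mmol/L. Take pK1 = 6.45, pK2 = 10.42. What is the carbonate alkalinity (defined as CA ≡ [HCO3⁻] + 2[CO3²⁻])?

CA = [HCO3⁻] + 2[CO3²⁻] = (α₁ + 2α₂)·DIC
At pH 7.16: [H⁺]/K1 = 10^-0.71 = 0.19498, K2/[H⁺] = 10^-3.26 = 0.00054954
α₁ = 1/(1 + 0.19498 + 0.00054954) = 1/1.1955 = 0.8364; α₂ = α₁·K2/[H⁺] = 0.0004597
α₁ + 2α₂ = 0.8374
CA = 0.8374 × 0.725 = 0.607 mmol/L

CA = 0.607 mmol/L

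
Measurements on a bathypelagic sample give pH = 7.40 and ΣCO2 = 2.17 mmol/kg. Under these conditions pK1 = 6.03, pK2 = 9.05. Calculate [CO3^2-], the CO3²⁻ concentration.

α₂ = 1 / (1 + [H⁺]/K2 + [H⁺]²/(K1K2)) = 1 / (1 + 10^+1.65 + 10^+0.28)
   = 1 / (1 + 44.668 + 1.9055) = 1/47.574 = 0.02102
[CO3²⁻] = α₂ × DIC = 0.02102 × 2.17 = 0.0456 mmol/kg

[CO3²⁻] = 0.0456 mmol/kg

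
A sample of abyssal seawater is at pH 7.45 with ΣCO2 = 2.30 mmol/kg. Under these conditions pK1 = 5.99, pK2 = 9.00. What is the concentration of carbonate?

[CO3²⁻] = 0.0610 mmol/kg

α₂ = 1 / (1 + [H⁺]/K2 + [H⁺]²/(K1K2)) = 1 / (1 + 10^+1.55 + 10^+0.09)
   = 1 / (1 + 35.481 + 1.2303) = 1/37.712 = 0.02652
[CO3²⁻] = α₂ × DIC = 0.02652 × 2.30 = 0.0610 mmol/kg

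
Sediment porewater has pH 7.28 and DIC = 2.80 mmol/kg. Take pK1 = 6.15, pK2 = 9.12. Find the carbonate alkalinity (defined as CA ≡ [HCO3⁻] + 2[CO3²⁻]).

CA = [HCO3⁻] + 2[CO3²⁻] = (α₁ + 2α₂)·DIC
At pH 7.28: [H⁺]/K1 = 10^-1.13 = 0.074131, K2/[H⁺] = 10^-1.84 = 0.014454
α₁ = 1/(1 + 0.074131 + 0.014454) = 1/1.0886 = 0.9186; α₂ = α₁·K2/[H⁺] = 0.01328
α₁ + 2α₂ = 0.9452
CA = 0.9452 × 2.80 = 2.65 mmol/kg

CA = 2.65 mmol/kg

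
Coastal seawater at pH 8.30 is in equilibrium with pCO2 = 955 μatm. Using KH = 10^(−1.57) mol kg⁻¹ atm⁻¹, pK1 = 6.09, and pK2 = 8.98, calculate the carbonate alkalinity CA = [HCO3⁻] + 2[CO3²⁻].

[CO2*] = KH · pCO2 = 10^(−1.57) × 955×10^-6 = 2.570×10^-5 mol/kg
α₀ = 1/(1 + K1/[H⁺] + K1K2/[H⁺]²) = 1/(1 + 10^+2.21 + 10^+1.53) = 0.005074
DIC = [CO2*]/α₀ = 2.570×10^-5 / 0.005074 = 5.065 mmol/kg
CA = (α₁ + 2α₂)·DIC = (0.8230 + 2×0.1719) × 5.065 = 5.91 mmol/kg

CA = 5.91 mmol/kg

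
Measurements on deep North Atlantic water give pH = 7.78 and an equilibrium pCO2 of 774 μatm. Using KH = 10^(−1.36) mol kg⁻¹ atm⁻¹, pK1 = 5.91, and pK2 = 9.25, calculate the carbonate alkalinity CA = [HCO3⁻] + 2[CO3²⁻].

CA = 2.67 mmol/kg

[CO2*] = KH · pCO2 = 10^(−1.36) × 774×10^-6 = 3.379×10^-5 mol/kg
α₀ = 1/(1 + K1/[H⁺] + K1K2/[H⁺]²) = 1/(1 + 10^+1.87 + 10^+0.40) = 0.01288
DIC = [CO2*]/α₀ = 3.379×10^-5 / 0.01288 = 2.623 mmol/kg
CA = (α₁ + 2α₂)·DIC = (0.9548 + 2×0.03235) × 2.623 = 2.67 mmol/kg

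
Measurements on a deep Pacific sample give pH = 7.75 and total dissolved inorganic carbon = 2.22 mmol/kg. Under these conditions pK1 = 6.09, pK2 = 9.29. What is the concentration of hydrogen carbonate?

[HCO3⁻] = 2.11 mmol/kg

α₁ = 1 / (1 + [H⁺]/K1 + K2/[H⁺]) = 1 / (1 + 10^-1.66 + 10^-1.54)
   = 1 / (1 + 0.021878 + 0.028840) = 1/1.0507 = 0.9517
[HCO3⁻] = α₁ × DIC = 0.9517 × 2.22 = 2.11 mmol/kg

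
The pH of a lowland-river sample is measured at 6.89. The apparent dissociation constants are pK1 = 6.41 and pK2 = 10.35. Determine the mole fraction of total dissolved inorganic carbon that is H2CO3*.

α₀ = 0.249

α₀ = 1 / (1 + K1/[H⁺] + K1K2/[H⁺]²) = 1 / (1 + 10^+0.48 + 10^-2.98)
   = 1 / (1 + 3.0200 + 0.0010471) = 1/4.0210 = 0.2487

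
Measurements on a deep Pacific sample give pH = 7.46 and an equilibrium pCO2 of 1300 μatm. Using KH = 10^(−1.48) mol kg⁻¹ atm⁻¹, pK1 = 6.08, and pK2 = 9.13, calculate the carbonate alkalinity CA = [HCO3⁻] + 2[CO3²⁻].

CA = 1.08 mmol/kg

[CO2*] = KH · pCO2 = 10^(−1.48) × 1300×10^-6 = 4.305×10^-5 mol/kg
α₀ = 1/(1 + K1/[H⁺] + K1K2/[H⁺]²) = 1/(1 + 10^+1.38 + 10^-0.29) = 0.03921
DIC = [CO2*]/α₀ = 4.305×10^-5 / 0.03921 = 1.098 mmol/kg
CA = (α₁ + 2α₂)·DIC = (0.9407 + 2×0.02011) × 1.098 = 1.08 mmol/kg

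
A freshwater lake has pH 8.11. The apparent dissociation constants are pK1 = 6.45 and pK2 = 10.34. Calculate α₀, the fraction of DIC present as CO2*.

α₀ = 1 / (1 + K1/[H⁺] + K1K2/[H⁺]²) = 1 / (1 + 10^+1.66 + 10^-0.57)
   = 1 / (1 + 45.709 + 0.26915) = 1/46.978 = 0.02129

α₀ = 0.0213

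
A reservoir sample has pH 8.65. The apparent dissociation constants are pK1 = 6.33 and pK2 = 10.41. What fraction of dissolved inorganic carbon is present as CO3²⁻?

α₂ = 1 / (1 + [H⁺]/K2 + [H⁺]²/(K1K2)) = 1 / (1 + 10^+1.76 + 10^-0.56)
   = 1 / (1 + 57.544 + 0.27542) = 1/58.819 = 0.01700

α₂ = 0.0170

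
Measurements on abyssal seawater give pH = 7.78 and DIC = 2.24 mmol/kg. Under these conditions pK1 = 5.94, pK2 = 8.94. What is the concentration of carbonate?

[CO3²⁻] = 0.143 mmol/kg

α₂ = 1 / (1 + [H⁺]/K2 + [H⁺]²/(K1K2)) = 1 / (1 + 10^+1.16 + 10^-0.68)
   = 1 / (1 + 14.454 + 0.20893) = 1/15.663 = 0.06384
[CO3²⁻] = α₂ × DIC = 0.06384 × 2.24 = 0.143 mmol/kg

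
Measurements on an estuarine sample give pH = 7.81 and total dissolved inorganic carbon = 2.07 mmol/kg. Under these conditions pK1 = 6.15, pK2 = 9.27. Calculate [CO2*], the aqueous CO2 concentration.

α₀ = 1 / (1 + K1/[H⁺] + K1K2/[H⁺]²) = 1 / (1 + 10^+1.66 + 10^+0.20)
   = 1 / (1 + 45.709 + 1.5849) = 1/48.294 = 0.02071
[CO2*] = α₀ × DIC = 0.02071 × 2.07 = 0.0429 mmol/kg

[CO2*] = 0.0429 mmol/kg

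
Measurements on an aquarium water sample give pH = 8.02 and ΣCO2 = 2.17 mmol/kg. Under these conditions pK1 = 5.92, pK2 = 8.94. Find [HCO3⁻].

α₁ = 1 / (1 + [H⁺]/K1 + K2/[H⁺]) = 1 / (1 + 10^-2.10 + 10^-0.92)
   = 1 / (1 + 0.0079433 + 0.12023) = 1/1.1282 = 0.8864
[HCO3⁻] = α₁ × DIC = 0.8864 × 2.17 = 1.92 mmol/kg

[HCO3⁻] = 1.92 mmol/kg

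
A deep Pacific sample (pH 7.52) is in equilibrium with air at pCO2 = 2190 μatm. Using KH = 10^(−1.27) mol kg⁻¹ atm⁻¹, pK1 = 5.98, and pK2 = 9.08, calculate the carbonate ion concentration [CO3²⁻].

[CO2*] = KH · pCO2 = 10^(−1.27) × 2190×10^-6 = 1.176×10^-4 mol/kg
α₀ = 1/(1 + K1/[H⁺] + K1K2/[H⁺]²) = 1/(1 + 10^+1.54 + 10^-0.02) = 0.02730
DIC = [CO2*]/α₀ = 1.176×10^-4 / 0.02730 = 4.308 mmol/kg
[CO3²⁻] = α₂·DIC; α₂ = 0.02607, so [CO3²⁻] = 0.02607 × 4.308 = 0.112 mmol/kg

[CO3²⁻] = 0.112 mmol/kg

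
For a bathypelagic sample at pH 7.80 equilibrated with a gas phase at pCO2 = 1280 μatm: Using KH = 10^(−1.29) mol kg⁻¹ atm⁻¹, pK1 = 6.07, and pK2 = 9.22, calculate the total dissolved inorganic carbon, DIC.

[CO2*] = KH · pCO2 = 10^(−1.29) × 1280×10^-6 = 6.565×10^-5 mol/kg
α₀ = 1/(1 + K1/[H⁺] + K1K2/[H⁺]²) = 1/(1 + 10^+1.73 + 10^+0.31) = 0.01762
DIC = [CO2*]/α₀ = 6.565×10^-5 / 0.01762 = 3.73 mmol/kg

DIC = 3.73 mmol/kg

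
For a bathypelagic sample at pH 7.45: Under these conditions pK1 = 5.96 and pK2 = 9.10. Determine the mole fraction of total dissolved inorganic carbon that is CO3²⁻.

α₂ = 0.0212

α₂ = 1 / (1 + [H⁺]/K2 + [H⁺]²/(K1K2)) = 1 / (1 + 10^+1.65 + 10^+0.16)
   = 1 / (1 + 44.668 + 1.4454) = 1/47.114 = 0.02123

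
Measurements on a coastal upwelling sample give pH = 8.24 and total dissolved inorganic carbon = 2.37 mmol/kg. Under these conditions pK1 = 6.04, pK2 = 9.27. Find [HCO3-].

α₁ = 1 / (1 + [H⁺]/K1 + K2/[H⁺]) = 1 / (1 + 10^-2.20 + 10^-1.03)
   = 1 / (1 + 0.0063096 + 0.093325) = 1/1.0996 = 0.9094
[HCO3⁻] = α₁ × DIC = 0.9094 × 2.37 = 2.16 mmol/kg

[HCO3⁻] = 2.16 mmol/kg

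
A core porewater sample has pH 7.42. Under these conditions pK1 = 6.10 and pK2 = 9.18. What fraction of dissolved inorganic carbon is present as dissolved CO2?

α₀ = 0.0449

α₀ = 1 / (1 + K1/[H⁺] + K1K2/[H⁺]²) = 1 / (1 + 10^+1.32 + 10^-0.44)
   = 1 / (1 + 20.893 + 0.36308) = 1/22.256 = 0.04493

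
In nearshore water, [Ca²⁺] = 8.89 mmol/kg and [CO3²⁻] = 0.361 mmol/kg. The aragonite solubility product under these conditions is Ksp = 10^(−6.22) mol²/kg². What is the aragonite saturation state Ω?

Ksp = 10^(−6.22) = 6.026×10^-7
Ω = [Ca²⁺][CO3²⁻]/Ksp = (8.89×10^-3)(0.361×10^-3) / 6.026×10^-7 = 5.33

Ω = 5.33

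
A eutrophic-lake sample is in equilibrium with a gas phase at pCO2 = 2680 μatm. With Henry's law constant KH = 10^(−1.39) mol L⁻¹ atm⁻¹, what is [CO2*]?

[CO2*] = 109 μmol/L

KH = 10^(−1.39) = 4.074×10^-2 mol L⁻¹ atm⁻¹
[CO2*] = KH · pCO2 = 4.074×10^-2 × 2680×10^-6 atm = 1.09×10^-4 mol/L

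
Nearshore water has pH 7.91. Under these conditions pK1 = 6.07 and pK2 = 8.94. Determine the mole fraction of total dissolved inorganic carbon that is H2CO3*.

α₀ = 0.0130

α₀ = 1 / (1 + K1/[H⁺] + K1K2/[H⁺]²) = 1 / (1 + 10^+1.84 + 10^+0.81)
   = 1 / (1 + 69.183 + 6.4565) = 1/76.640 = 0.01305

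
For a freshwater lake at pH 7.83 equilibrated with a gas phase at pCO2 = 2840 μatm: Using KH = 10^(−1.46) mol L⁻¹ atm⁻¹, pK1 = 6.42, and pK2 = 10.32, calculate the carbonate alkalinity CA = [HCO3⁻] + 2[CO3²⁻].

CA = 2.55 mmol/L

[CO2*] = KH · pCO2 = 10^(−1.46) × 2840×10^-6 = 9.847×10^-5 mol/L
α₀ = 1/(1 + K1/[H⁺] + K1K2/[H⁺]²) = 1/(1 + 10^+1.41 + 10^-1.08) = 0.03733
DIC = [CO2*]/α₀ = 9.847×10^-5 / 0.03733 = 2.638 mmol/L
CA = (α₁ + 2α₂)·DIC = (0.9596 + 2×0.003105) × 2.638 = 2.55 mmol/L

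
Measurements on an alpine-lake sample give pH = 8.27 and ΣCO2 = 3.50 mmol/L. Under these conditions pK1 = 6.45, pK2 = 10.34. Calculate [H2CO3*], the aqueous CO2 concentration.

α₀ = 1 / (1 + K1/[H⁺] + K1K2/[H⁺]²) = 1 / (1 + 10^+1.82 + 10^-0.25)
   = 1 / (1 + 66.069 + 0.56234) = 1/67.632 = 0.01479
[CO2*] = α₀ × DIC = 0.01479 × 3.50 = 0.0518 mmol/L

[CO2*] = 0.0518 mmol/L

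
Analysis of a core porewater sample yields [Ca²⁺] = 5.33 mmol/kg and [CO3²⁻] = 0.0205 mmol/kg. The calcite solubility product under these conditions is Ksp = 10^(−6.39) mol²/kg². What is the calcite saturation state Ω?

Ksp = 10^(−6.39) = 4.074×10^-7
Ω = [Ca²⁺][CO3²⁻]/Ksp = (5.33×10^-3)(0.0205×10^-3) / 4.074×10^-7 = 0.268

Ω = 0.268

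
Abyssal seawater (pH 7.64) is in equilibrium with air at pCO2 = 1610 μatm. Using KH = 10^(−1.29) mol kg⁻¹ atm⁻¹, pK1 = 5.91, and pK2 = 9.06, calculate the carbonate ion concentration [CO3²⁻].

[CO2*] = KH · pCO2 = 10^(−1.29) × 1610×10^-6 = 8.257×10^-5 mol/kg
α₀ = 1/(1 + K1/[H⁺] + K1K2/[H⁺]²) = 1/(1 + 10^+1.73 + 10^+0.31) = 0.01762
DIC = [CO2*]/α₀ = 8.257×10^-5 / 0.01762 = 4.685 mmol/kg
[CO3²⁻] = α₂·DIC; α₂ = 0.03598, so [CO3²⁻] = 0.03598 × 4.685 = 0.169 mmol/kg

[CO3²⁻] = 0.169 mmol/kg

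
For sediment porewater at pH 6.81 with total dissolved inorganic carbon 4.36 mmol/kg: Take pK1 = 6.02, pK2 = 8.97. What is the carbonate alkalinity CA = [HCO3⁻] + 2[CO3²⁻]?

CA = 3.78 mmol/kg

CA = [HCO3⁻] + 2[CO3²⁻] = (α₁ + 2α₂)·DIC
At pH 6.81: [H⁺]/K1 = 10^-0.79 = 0.16218, K2/[H⁺] = 10^-2.16 = 0.0069183
α₁ = 1/(1 + 0.16218 + 0.0069183) = 1/1.1691 = 0.8554; α₂ = α₁·K2/[H⁺] = 0.005918
α₁ + 2α₂ = 0.8672
CA = 0.8672 × 4.36 = 3.78 mmol/kg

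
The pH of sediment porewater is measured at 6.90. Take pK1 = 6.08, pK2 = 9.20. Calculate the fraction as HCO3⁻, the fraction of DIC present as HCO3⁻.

α₁ = 1 / (1 + [H⁺]/K1 + K2/[H⁺]) = 1 / (1 + 10^-0.82 + 10^-2.30)
   = 1 / (1 + 0.15136 + 0.0050119) = 1/1.1564 = 0.8648

α₁ = 0.865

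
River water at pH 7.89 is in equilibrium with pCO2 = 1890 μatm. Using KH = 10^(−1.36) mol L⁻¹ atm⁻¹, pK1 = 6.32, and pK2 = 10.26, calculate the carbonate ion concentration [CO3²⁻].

[CO2*] = KH · pCO2 = 10^(−1.36) × 1890×10^-6 = 8.250×10^-5 mol/L
α₀ = 1/(1 + K1/[H⁺] + K1K2/[H⁺]²) = 1/(1 + 10^+1.57 + 10^-0.80) = 0.02610
DIC = [CO2*]/α₀ = 8.250×10^-5 / 0.02610 = 3.161 mmol/L
[CO3²⁻] = α₂·DIC; α₂ = 0.004137, so [CO3²⁻] = 0.004137 × 3.161 = 0.0131 mmol/L = 13.1 μmol/L

[CO3²⁻] = 13.1 μmol/L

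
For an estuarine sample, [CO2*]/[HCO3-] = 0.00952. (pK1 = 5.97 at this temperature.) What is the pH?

pH = 7.99

From K1 = [H⁺][HCO3-]/[CO2*]:  pH = pK1 − log₁₀([CO2*]/[HCO3-])
log₁₀(0.00952) = -2.021
pH = 5.97 − (-2.021) = 7.99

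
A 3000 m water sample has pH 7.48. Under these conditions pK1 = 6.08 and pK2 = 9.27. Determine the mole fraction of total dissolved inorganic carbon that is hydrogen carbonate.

α₁ = 0.947

α₁ = 1 / (1 + [H⁺]/K1 + K2/[H⁺]) = 1 / (1 + 10^-1.40 + 10^-1.79)
   = 1 / (1 + 0.039811 + 0.016218) = 1/1.0560 = 0.9469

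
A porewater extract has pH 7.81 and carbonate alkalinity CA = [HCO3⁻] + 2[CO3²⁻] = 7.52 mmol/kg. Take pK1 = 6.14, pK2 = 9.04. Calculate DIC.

CA = [HCO3⁻] + 2[CO3²⁻] = (α₁ + 2α₂)·DIC
At pH 7.81: [H⁺]/K1 = 10^-1.67 = 0.021380, K2/[H⁺] = 10^-1.23 = 0.058884
α₁ = 1/(1 + 0.021380 + 0.058884) = 1/1.0803 = 0.9257; α₂ = α₁·K2/[H⁺] = 0.05451
α₁ + 2α₂ = 1.0347
DIC = CA / (α₁ + 2α₂) = 7.52 / 1.0347 = 7.27 mmol/kg

DIC = 7.27 mmol/kg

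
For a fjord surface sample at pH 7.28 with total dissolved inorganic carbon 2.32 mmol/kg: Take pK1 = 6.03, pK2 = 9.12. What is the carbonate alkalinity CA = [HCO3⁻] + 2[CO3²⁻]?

CA = 2.23 mmol/kg

CA = [HCO3⁻] + 2[CO3²⁻] = (α₁ + 2α₂)·DIC
At pH 7.28: [H⁺]/K1 = 10^-1.25 = 0.056234, K2/[H⁺] = 10^-1.84 = 0.014454
α₁ = 1/(1 + 0.056234 + 0.014454) = 1/1.0707 = 0.9340; α₂ = α₁·K2/[H⁺] = 0.01350
α₁ + 2α₂ = 0.9610
CA = 0.9610 × 2.32 = 2.23 mmol/kg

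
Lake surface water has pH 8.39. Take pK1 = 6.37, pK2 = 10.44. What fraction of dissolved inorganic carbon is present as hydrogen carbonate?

α₁ = 1 / (1 + [H⁺]/K1 + K2/[H⁺]) = 1 / (1 + 10^-2.02 + 10^-2.05)
   = 1 / (1 + 0.0095499 + 0.0089125) = 1/1.0185 = 0.9819

α₁ = 0.982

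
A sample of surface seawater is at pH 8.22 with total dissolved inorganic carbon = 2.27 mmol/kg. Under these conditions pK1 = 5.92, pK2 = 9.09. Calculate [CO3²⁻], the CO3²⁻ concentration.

α₂ = 1 / (1 + [H⁺]/K2 + [H⁺]²/(K1K2)) = 1 / (1 + 10^+0.87 + 10^-1.43)
   = 1 / (1 + 7.4131 + 0.037154) = 1/8.4503 = 0.1183
[CO3²⁻] = α₂ × DIC = 0.1183 × 2.27 = 0.269 mmol/kg

[CO3²⁻] = 0.269 mmol/kg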